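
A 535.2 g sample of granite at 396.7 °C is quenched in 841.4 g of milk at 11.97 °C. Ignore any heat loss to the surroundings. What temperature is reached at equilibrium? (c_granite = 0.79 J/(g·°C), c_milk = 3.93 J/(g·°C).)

T_f ≈ 55.6 °C

Heat gained plus heat lost sum to zero:
535.2×0.79×(T − 396.7) + 841.4×3.93×(T − 11.97) = 0
422.81(T − 396.7) + 3306.7(T − 11.97) = 0
(422.81 + 3306.7) T = 422.81×396.7 + 3306.7×11.97
T ≈ 55.59 °C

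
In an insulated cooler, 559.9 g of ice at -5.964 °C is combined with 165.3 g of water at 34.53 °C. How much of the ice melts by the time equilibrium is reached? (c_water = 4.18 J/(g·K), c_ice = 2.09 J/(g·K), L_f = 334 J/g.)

m_melted ≈ 50.5 g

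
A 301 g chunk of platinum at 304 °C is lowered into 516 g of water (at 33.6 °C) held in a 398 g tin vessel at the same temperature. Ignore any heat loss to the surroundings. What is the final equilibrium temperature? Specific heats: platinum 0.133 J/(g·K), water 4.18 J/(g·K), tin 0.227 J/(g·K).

T_f ≈ 38.3 °C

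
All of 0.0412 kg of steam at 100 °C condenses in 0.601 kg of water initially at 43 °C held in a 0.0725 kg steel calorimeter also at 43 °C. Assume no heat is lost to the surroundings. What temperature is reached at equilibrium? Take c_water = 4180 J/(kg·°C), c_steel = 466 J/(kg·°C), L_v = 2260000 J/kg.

T_f ≈ 80.9 °C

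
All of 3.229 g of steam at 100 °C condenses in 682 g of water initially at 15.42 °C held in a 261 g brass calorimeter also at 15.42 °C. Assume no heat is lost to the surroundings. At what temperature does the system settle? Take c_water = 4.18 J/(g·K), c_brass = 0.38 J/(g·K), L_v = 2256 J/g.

T_f ≈ 18.3 °C

Conservation of energy gives ΣQ = 0:
condense steam: −3.229·2256 = −7284.6
  condensed water 100 °C→T: 13.5(T − 100)
  original water: 2850.8(T − 15.42)
  brass cup: 261·0.38·(T − 15.42) = 99.18(T − 15.42)
2963.4 T = 7284.6 + 1349.7 + 45488 = 54122
T ≈ 18.26 °C — below 100 °C, confirming all the steam condensed.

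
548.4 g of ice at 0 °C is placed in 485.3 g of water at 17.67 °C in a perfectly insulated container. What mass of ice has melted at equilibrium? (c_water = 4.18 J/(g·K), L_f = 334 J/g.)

m_melted ≈ 107 g

Water can give up m c ΔT = 485.3·4.18·17.67 = 35845 J before reaching 0 °C.
Melting all 548.4 g of ice would need 548.4·334 = 183166 J.
That's not enough to melt it all — equilibrium is at 0 °C with ice remaining.
Mass melted = 35845/334 ≈ 107.3 g.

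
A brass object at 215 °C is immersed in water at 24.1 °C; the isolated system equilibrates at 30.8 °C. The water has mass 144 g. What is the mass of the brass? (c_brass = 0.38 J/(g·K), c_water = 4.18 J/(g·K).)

m ≈ 57.6 g

|Q_brass| = |Q_water|:
m·0.38·(215 − 30.8) = 144·4.18·(30.8 − 24.1)
70 m = 4032.9  ⇒  m ≈ 57.62 g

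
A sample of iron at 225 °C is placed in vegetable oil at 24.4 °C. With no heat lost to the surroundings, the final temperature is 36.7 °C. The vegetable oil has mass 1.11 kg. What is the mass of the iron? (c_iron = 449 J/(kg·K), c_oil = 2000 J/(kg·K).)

m ≈ 0.323 kg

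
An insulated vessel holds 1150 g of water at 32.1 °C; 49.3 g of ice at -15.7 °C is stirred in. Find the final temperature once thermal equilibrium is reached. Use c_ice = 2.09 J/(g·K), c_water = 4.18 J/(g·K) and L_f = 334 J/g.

T_f ≈ 27.2 °C

Heat gained plus heat lost sum to zero:
ice -15.7→0 °C: 49.3×2.09×15.7 = 1617.7
  melt ice: 49.3×334 = 16466
  warm the meltwater: 206.07 T
  water cools: 1150×4.18×(T − 32.1) = 4807(T − 32.1)
5013.1 T = 154305 − 18084 = 136221
T ≈ 27.17 °C — above 0 °C, consistent with complete melting.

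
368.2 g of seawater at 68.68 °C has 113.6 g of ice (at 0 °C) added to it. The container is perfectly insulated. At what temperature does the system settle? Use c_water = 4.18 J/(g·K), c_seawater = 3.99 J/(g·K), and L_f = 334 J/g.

Sum of m c ΔT and latent-heat terms is zero:
latent heat to melt: 113.6·334 = 37942
  warm the meltwater: 474.85 T
  seawater: 1469.1(T − 68.68)
1944 T = 100899 − 37942 = 62957
T ≈ 32.39 °C — above 0 °C, consistent with complete melting.

T_f ≈ 32.4 °C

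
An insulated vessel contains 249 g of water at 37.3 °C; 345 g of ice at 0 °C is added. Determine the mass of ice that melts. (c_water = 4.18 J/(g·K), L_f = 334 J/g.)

Water can give up m c ΔT = 249·4.18·37.3 = 38823 J before reaching 0 °C.
Melting all 345 g of ice would need 345·334 = 115230 J.
Since 38823 < 115230 J, not all the ice melts; equilibrium is at 0 °C.
m_melted·334 = 38823  ⇒  m_melted ≈ 116.2 g.

m_melted ≈ 116 g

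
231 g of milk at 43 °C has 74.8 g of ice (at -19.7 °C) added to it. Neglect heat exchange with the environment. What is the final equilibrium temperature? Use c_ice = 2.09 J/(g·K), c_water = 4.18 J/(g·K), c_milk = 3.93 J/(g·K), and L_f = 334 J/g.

T_f ≈ 9.0 °C

Sum of m c ΔT and latent-heat terms is zero:
ice -19.7→0 °C: 74.8×2.09×19.7 = 3079.7
  fusion: m_ice L_f = 74.8×334 = 24983
  meltwater 0→T: 74.8×4.18×T = 312.66 T
  milk cools: 231×3.93×(T − 43) = 907.83(T − 43)
1220.5 T = 39037 − 28063 = 10974
T ≈ 8.99 °C — above 0 °C, consistent with complete melting.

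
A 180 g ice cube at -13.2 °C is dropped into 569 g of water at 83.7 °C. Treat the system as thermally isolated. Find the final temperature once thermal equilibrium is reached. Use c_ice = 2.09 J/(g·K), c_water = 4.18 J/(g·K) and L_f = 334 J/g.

T_f ≈ 42.8 °C

Net heat exchanged in the isolated system is zero:
ice -13.2→0 °C: 180×2.09×13.2 = 4965.8; latent heat to melt: 180×334 = 60120; meltwater 0→T: 180×4.18×T = 752.4 T; water: 2378.4(T − 83.7)
3130.8 T = 199074 − 65086 = 133988
T ≈ 42.80 °C — above 0 °C, consistent with complete melting.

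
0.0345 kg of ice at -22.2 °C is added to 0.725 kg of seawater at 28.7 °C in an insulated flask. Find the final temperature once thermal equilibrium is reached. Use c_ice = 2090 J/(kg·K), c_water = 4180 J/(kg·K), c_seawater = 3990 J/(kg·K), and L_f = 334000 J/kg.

Let T be the final temperature. ΣQ_i = 0:
warm ice to 0 °C: 0.0345·2090·(0 − (-22.2)) = 1600.7
  fusion: m_ice L_f = 0.0345·334000 = 11523
  warm the meltwater: 144.21 T
  seawater cools: 0.725·3990·(T − 28.7) = 2892.8(T − 28.7)
3037 T = 83022 − 13124 = 69898
T ≈ 23.02 °C — above 0 °C, consistent with complete melting.

T_f ≈ 23.0 °C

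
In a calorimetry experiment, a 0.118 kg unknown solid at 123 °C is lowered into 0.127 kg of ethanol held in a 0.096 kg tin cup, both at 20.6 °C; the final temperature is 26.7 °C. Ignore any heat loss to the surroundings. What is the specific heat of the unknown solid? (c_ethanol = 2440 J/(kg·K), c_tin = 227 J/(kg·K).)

Energy conservation, ΣQ = 0:
0.118·c·(26.7 − 123) + 0.127·2440·(26.7 − 20.6) + 0.096·227·(26.7 − 20.6) = 0
-11.36 c = -2023.2
c = -2023.2/-11.36 ≈ 178 J/(kg·K)

c ≈ 178 J/(kg·K)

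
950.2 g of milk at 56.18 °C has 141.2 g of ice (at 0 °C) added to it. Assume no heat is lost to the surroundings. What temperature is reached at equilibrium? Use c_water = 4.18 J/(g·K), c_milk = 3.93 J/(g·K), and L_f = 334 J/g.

T_f ≈ 37.6 °C

Sum of m c ΔT and latent-heat terms is zero:
melt ice: 141.2×334 = 47161
  warm the meltwater: 590.22 T
  milk cools: 950.2×3.93×(T − 56.18) = 3734.3(T − 56.18)
4324.5 T = 209792 − 47161 = 162631
T ≈ 37.61 °C. Since T > 0 °C, the all-ice-melts assumption holds.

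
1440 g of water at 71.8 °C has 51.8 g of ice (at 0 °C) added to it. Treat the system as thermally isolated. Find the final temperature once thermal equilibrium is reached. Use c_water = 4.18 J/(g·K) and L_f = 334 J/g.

T_f ≈ 66.5 °C

Energy conservation, ΣQ = 0:
fusion: m_ice L_f = 51.8×334 = 17301; warm the meltwater: 216.52 T; water: 6019.2(T − 71.8)
6235.7 T = 432179 − 17301 = 414877
T ≈ 66.53 °C — above 0 °C, consistent with complete melting.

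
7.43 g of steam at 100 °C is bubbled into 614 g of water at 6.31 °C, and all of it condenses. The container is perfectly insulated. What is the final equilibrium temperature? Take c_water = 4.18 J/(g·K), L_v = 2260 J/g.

T_f ≈ 13.9 °C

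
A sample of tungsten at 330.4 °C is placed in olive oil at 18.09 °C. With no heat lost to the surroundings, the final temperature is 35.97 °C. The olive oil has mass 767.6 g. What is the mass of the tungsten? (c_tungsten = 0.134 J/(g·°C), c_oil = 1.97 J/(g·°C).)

|Q_tungsten| = |Q_oil|:
m×0.134×(330.4 − 35.97) = 767.6×1.97×(35.97 − 18.09)
39.45 m = 27038  ⇒  m ≈ 685.3 g

m ≈ 685 g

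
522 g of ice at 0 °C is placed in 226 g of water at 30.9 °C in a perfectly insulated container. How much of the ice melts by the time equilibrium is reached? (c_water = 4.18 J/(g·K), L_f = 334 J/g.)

Water can give up m c ΔT = 226×4.18×30.9 = 29191 J before reaching 0 °C.
Fully melting the ice requires m_ice L_f = 522×334 = 174348 J.
That's not enough to melt it all — equilibrium is at 0 °C with ice remaining.
Mass melted = 29191/334 ≈ 87.4 g.

m_melted ≈ 87.4 g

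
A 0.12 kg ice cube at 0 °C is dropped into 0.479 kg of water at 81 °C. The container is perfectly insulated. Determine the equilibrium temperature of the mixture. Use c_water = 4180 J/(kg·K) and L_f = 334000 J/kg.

Net heat exchanged in the isolated system is zero:
fusion: m_ice L_f = 0.12·334000 = 40080
  meltwater 0→T: 0.12·4180·T = 501.6 T
  water: 2002.2(T − 81)
2503.8 T = 162180 − 40080 = 122100
T ≈ 48.77 °C (positive, so assuming full melt was valid).

T_f ≈ 48.8 °C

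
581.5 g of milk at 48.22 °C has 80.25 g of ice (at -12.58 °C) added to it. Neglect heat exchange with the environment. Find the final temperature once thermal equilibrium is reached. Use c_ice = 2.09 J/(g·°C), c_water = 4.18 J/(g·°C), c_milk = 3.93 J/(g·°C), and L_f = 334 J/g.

Energy balance with sensible and latent terms:
ice -12.58→0 °C: 80.25×2.09×12.58 = 2109.9
  fusion: m_ice L_f = 80.25×334 = 26804
  meltwater 0→T: 80.25×4.18×T = 335.44 T
  milk cools: 581.5×3.93×(T − 48.22) = 2285.3(T − 48.22)
2620.7 T = 110197 − 28913 = 81283
T ≈ 31.02 °C. Since T > 0 °C, the all-ice-melts assumption holds.

T_f ≈ 31.0 °C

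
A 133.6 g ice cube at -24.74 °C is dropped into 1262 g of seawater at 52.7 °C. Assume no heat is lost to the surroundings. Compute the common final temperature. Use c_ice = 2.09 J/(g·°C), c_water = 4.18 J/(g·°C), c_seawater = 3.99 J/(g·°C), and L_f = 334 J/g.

Taking heat into each body as positive, Σ m c ΔT = 0:
warm ice to 0 °C: 133.6·2.09·(0 − (-24.74)) = 6908; latent heat to melt: 133.6·334 = 44622; warm the meltwater: 558.45 T; seawater cools: 1262·3.99·(T − 52.7) = 5035.4(T − 52.7)
5593.8 T = 265365 − 51530 = 213834
T ≈ 38.23 °C — above 0 °C, consistent with complete melting.

T_f ≈ 38.2 °C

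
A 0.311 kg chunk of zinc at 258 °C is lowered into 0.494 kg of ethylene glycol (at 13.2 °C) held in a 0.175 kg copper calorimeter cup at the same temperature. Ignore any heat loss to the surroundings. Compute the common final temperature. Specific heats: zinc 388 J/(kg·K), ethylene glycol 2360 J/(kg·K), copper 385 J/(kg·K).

T_f ≈ 35.0 °C

Let T be the final temperature. ΣQ_i = 0:
0.311×388×(T − 258) + 0.494×2360×(T − 13.2) + 0.175×385×(T − 13.2) = 0
120.67(T − 258) + 1165.8(T − 13.2) + 67.38(T − 13.2) = 0
1353.9 T = 47411
T = 47411 / 1353.9 = 35 °C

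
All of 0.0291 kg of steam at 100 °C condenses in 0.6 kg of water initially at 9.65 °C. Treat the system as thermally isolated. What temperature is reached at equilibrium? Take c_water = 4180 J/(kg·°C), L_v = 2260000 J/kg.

T_f ≈ 38.8 °C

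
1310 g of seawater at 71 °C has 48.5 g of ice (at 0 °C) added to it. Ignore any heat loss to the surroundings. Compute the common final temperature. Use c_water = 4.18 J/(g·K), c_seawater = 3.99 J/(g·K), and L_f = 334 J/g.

Energy balance with sensible and latent terms:
latent heat to melt: 48.5·334 = 16199; warm the meltwater: 202.73 T; seawater: 5226.9(T − 71)
5429.6 T = 371110 − 16199 = 354911
T ≈ 65.37 °C. Since T > 0 °C, the all-ice-melts assumption holds.

T_f ≈ 65.4 °C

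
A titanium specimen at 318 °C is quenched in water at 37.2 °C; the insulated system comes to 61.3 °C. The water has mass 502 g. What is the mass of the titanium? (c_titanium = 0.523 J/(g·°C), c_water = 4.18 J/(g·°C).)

m ≈ 377 g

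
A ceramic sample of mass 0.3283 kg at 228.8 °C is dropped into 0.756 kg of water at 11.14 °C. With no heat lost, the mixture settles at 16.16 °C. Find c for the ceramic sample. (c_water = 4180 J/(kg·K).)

Heat lost by the ceramic sample = heat gained by the water:
0.3283×c×(228.8 − 16.16) = 0.756×4180×(16.16 − 11.14)
69.81 c = 15864  ⇒  c ≈ 227.2 J/(kg·K)

c ≈ 227 J/(kg·K)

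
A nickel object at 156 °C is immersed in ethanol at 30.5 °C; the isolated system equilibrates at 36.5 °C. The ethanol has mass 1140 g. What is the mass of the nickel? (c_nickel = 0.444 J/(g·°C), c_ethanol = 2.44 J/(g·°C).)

m ≈ 315 g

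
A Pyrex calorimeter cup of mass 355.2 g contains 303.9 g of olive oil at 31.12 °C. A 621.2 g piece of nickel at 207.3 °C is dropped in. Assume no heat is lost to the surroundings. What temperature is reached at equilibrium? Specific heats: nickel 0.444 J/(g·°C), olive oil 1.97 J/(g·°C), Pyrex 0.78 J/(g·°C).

T_f ≈ 73.3 °C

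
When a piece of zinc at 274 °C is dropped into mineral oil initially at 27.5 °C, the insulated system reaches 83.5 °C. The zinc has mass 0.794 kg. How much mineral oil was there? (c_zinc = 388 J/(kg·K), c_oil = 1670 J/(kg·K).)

m ≈ 0.628 kg

Setting the total heat transfer to zero:
0.794·388·(83.5 − 274) + m·1670·(83.5 − 27.5) = 0
93520 m = 58688
m = 58688/93520 ≈ 0.6275 kg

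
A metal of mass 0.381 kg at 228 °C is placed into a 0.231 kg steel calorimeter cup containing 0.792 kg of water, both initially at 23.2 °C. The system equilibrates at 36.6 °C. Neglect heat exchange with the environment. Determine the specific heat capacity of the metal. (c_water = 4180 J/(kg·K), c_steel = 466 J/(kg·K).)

Heat gained plus heat lost sum to zero:
0.381·c·(36.6 − 228) + 0.792·4180·(36.6 − 23.2) + 0.231·466·(36.6 − 23.2) = 0
-72.92 c = -45804
c = -45804/-72.92 ≈ 628.1 J/(kg·K)

c ≈ 628 J/(kg·K)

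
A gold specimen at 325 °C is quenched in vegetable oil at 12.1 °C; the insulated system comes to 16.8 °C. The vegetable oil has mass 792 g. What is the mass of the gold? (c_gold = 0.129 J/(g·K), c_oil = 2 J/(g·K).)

m ≈ 187 g

Heat lost by the gold = heat gained by the oil:
m×0.129×(325 − 16.8) = 792×2×(16.8 − 12.1)
39.76 m = 7444.8  ⇒  m ≈ 187.3 g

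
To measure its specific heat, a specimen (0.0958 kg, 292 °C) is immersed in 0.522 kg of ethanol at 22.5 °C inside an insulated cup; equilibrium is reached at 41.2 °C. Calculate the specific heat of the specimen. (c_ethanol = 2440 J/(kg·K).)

m_s c (T_s − T_f) = m_ethanol c_ethanol (T_f − T_0):
0.0958×c×(292 − 41.2) = 0.522×2440×(41.2 − 22.5)
24.03 c = 23818  ⇒  c ≈ 991.3 J/(kg·K)

c ≈ 991 J/(kg·K)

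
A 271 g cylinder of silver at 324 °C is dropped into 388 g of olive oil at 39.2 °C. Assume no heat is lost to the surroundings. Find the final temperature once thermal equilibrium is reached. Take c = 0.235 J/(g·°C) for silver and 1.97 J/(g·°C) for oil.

T_f ≈ 61.1 °C

Heat lost by the silver equals heat gained by the oil:
271×0.235×(324 − T) = 388×1.97×(T − 39.2)
63.68(324 − T) = 764.36(T − 39.2)
828.04 T = 50597  ⇒  T ≈ 61.10 °C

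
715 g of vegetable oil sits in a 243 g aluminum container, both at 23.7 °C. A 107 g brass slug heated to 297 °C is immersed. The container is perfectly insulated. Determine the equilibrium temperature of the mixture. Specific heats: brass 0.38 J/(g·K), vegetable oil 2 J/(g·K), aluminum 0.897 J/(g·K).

T_f ≈ 30.3 °C

T_f = Σ m_i c_i T_i / Σ m_i c_i:
T_f = (40.66·297 + 1430·23.7 + 217.97·23.7) / (40.66 + 1430 + 217.97)
    = 51133 / 1688.6 ≈ 30.28 °C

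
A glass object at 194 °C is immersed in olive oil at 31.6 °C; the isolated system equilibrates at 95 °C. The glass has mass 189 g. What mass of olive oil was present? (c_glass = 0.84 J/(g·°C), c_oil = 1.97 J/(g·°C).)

m ≈ 126 g

Let T be the final temperature. ΣQ_i = 0:
189·0.84·(95 − 194) + m·1.97·(95 − 31.6) = 0
124.9 m = 15717
m = 15717/124.9 ≈ 125.8 g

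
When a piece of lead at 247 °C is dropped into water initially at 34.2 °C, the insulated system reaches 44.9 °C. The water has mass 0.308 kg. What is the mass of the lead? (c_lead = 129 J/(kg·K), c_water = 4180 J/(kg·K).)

Heat lost by the lead = heat gained by the water:
m×129×(247 − 44.9) = 0.308×4180×(44.9 − 34.2)
26071 m = 13776  ⇒  m ≈ 0.5284 kg

m ≈ 0.528 kg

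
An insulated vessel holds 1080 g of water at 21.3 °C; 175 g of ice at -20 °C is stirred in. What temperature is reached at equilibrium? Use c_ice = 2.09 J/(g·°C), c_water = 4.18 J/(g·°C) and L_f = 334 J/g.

T_f ≈ 5.8 °C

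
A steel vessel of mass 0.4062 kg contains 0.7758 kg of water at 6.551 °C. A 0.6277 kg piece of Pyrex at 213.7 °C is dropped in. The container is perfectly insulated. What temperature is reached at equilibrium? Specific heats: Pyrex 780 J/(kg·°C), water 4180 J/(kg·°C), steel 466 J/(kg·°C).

T_f ≈ 32.4 °C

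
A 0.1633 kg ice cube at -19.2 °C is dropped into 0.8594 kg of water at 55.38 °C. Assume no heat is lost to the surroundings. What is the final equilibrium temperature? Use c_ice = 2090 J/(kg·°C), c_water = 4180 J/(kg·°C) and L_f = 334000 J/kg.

Taking heat into each body as positive, Σ m c ΔT = 0:
warm ice to 0 °C: 0.1633×2090×(0 − (-19.2)) = 6552.9
  latent heat to melt: 0.1633×334000 = 54542
  meltwater 0→T: 0.1633×4180×T = 682.59 T
  water cools: 0.8594×4180×(T − 55.38) = 3592.3(T − 55.38)
4274.9 T = 198941 − 61095 = 137846
T ≈ 32.25 °C. Since T > 0 °C, the all-ice-melts assumption holds.

T_f ≈ 32.2 °C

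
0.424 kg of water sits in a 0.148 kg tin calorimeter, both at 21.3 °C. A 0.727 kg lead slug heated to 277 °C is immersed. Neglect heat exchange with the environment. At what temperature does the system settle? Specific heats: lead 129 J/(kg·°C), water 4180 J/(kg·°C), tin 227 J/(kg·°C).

T_f ≈ 33.9 °C

Let T be the final temperature. ΣQ_i = 0:
0.727*129*(T − 277) + 0.424*4180*(T − 21.3) + 0.148*227*(T − 21.3) = 0
93.78(T − 277) + 1772.3(T − 21.3) + 33.6(T − 21.3) = 0
1899.7 T = 64444
T = 64444 / 1899.7 = 33.9 °C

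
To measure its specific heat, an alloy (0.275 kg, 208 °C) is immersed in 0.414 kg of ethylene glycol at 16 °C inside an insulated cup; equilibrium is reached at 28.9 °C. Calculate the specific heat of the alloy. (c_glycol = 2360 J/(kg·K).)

Conservation of energy gives ΣQ = 0:
0.275×c×(28.9 − 208) + 0.414×2360×(28.9 − 16) = 0
-49.25 c = -12604
c = -12604/-49.25 ≈ 255.9 J/(kg·K)

c ≈ 256 J/(kg·K)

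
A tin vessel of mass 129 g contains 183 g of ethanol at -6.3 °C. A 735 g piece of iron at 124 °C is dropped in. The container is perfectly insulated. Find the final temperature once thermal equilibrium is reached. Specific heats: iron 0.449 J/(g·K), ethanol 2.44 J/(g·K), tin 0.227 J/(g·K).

T_f ≈ 47.1 °C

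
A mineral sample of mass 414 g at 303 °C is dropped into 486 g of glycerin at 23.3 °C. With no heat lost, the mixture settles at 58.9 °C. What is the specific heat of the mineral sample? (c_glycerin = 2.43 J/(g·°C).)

c ≈ 0.416 J/(g·°C)

Conservation of energy gives ΣQ = 0:
414×c×(58.9 − 303) + 486×2.43×(58.9 − 23.3) = 0
-101057 c = -42043
c = -42043/-101057 ≈ 0.416 J/(g·°C)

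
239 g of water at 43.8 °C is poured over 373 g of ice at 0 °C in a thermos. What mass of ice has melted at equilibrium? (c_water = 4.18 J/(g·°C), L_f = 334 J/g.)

Cooling the water to 0 °C releases 239×4.18×43.8 = 43757 J.
Fully melting the ice requires m_ice L_f = 373×334 = 124582 J.
43757 J < 124582 J, so only part of the ice melts and the system sits at 0 °C.
m_melted×334 = 43757  ⇒  m_melted ≈ 131 g.

m_melted ≈ 131 g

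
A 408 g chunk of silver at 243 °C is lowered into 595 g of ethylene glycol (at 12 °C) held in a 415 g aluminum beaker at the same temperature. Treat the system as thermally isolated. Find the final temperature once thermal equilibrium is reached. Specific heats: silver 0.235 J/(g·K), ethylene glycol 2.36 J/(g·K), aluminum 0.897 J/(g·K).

T_f ≈ 23.8 °C

Energy conservation, ΣQ = 0:
408*0.235*(T − 243) + 595*2.36*(T − 12) + 415*0.897*(T − 12) = 0
1872.3 T = 44616
T = 44616/1872.3 ≈ 23.83 °C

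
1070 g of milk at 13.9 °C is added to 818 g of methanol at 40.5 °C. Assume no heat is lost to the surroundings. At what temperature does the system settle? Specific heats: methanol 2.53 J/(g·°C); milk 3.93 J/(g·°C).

T_f ≈ 22.7 °C

With ΣQ=0 the equilibrium temperature is the m·c-weighted mean:
T_f = (2069.5*40.5 + 4205.1*13.9) / (2069.5 + 4205.1)
    = 142267 / 6274.6 ≈ 22.67 °C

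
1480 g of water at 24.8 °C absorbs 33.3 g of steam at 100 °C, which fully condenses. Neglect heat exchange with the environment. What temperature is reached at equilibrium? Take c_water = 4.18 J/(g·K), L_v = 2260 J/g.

T_f ≈ 38.4 °C

Heat gained plus heat lost sum to zero:
steam→water at 100 °C releases m L_v = 33.3×2260 = 75258; condensed water 100 °C→T: 139.19(T − 100); original water: 6186.4(T − 24.8)
6325.6 T = 75258 + 13919 + 153423 = 242600
T ≈ 38.35 °C (< 100 °C, so full condensation is consistent).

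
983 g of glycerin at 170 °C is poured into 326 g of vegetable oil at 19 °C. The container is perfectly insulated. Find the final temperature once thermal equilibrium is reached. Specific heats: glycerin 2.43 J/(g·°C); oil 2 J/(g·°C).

T_f ≈ 137.6 °C

T_f = Σ m_i c_i T_i / Σ m_i c_i:
T_f = (2388.7*170 + 652*19) / (2388.7 + 652)
    = 418465 / 3040.7 ≈ 137.62 °C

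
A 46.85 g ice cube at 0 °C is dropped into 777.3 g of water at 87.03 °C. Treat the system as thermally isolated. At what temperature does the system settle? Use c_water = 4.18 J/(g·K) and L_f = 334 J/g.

T_f ≈ 77.5 °C

Setting the total heat transfer to zero:
melt ice: 46.85·334 = 15648
  meltwater 0→T: 46.85·4.18·T = 195.83 T
  water cools: 777.3·4.18·(T − 87.03) = 3249.1(T − 87.03)
3444.9 T = 282770 − 15648 = 267122
T ≈ 77.54 °C. Since T > 0 °C, the all-ice-melts assumption holds.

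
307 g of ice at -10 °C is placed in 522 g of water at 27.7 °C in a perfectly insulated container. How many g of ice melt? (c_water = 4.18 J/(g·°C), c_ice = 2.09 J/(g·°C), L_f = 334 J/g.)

Heat available from the water dropping to 0 °C: 522·4.18·27.7 = 60440 J.
Warming the ice to 0 °C takes 307·2.09·10 = 6416.3 J, leaving 54024 J for melting.
Fully melting the ice requires m_ice L_f = 307·334 = 102538 J.
54024 J < 102538 J, so only part of the ice melts and the system sits at 0 °C.
Mass melted = 54024/334 ≈ 161.7 g.

m_melted ≈ 162 g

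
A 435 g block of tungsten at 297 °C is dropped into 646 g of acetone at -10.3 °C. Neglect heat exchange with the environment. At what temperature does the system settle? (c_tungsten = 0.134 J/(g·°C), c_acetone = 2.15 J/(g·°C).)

|Q_tungsten| = |Q_acetone|:
435×0.134×(297 − T) = 646×2.15×(T − (-10.3))
58.29(297 − T) = 1388.9(T − (-10.3))
1447.2 T = 3006.5  ⇒  T ≈ 2.08 °C

T_f ≈ 2.1 °C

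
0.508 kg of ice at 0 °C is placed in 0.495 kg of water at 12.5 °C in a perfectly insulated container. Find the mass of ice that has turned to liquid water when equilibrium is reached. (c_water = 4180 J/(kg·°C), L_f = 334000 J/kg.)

Water can give up m c ΔT = 0.495×4180×12.5 = 25864 J before reaching 0 °C.
Fully melting the ice requires m_ice L_f = 0.508×334000 = 169672 J.
That's not enough to melt it all — equilibrium is at 0 °C with ice remaining.
m_melted×334000 = 25864  ⇒  m_melted ≈ 0.07744 kg.

m_melted ≈ 0.0774 kg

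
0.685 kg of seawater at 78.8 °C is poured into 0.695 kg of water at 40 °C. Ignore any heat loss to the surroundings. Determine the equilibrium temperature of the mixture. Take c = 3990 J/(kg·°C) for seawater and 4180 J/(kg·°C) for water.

T_f ≈ 58.8 °C

Setting the total heat transfer to zero:
0.685*3990*(T − 78.8) + 0.695*4180*(T − 40) = 0
(2733.2 + 2905.1) T = 2733.2*78.8 + 2905.1*40
T = 331576/5638.2 ≈ 58.81 °C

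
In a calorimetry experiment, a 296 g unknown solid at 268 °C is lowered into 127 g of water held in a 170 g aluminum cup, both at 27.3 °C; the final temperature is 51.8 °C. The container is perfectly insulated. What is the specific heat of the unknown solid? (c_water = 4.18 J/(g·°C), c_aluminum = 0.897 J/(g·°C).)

Heat gained plus heat lost sum to zero:
296×c×(51.8 − 268) + 127×4.18×(51.8 − 27.3) + 170×0.897×(51.8 − 27.3) = 0
-63995 c = -16742
c = -16742/-63995 ≈ 0.2616 J/(g·°C)

c ≈ 0.262 J/(g·°C)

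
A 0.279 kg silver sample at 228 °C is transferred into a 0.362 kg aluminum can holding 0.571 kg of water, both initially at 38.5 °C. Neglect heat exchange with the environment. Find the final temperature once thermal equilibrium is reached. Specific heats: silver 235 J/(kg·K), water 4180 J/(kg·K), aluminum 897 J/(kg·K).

T_f ≈ 43.0 °C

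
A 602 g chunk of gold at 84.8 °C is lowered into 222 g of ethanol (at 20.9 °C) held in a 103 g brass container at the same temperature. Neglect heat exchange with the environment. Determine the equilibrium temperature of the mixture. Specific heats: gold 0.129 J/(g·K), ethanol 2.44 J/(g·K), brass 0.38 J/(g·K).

T_f is the heat-capacity-weighted average of the initial temperatures:
T_f = (77.66*84.8 + 541.68*20.9 + 39.14*20.9) / (77.66 + 541.68 + 39.14)
    = 18725 / 658.48 ≈ 28.44 °C

T_f ≈ 28.4 °C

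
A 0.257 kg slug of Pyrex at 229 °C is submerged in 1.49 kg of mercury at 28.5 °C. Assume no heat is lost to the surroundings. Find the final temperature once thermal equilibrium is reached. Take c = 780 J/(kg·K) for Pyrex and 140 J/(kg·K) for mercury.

T_f ≈ 126.8 °C

Set heat shed by the hot body equal to heat absorbed by the cold body:
0.257×780×(229 − T) = 1.49×140×(T − 28.5)
200.46(229 − T) = 208.6(T − 28.5)
409.06 T = 51850  ⇒  T ≈ 126.76 °C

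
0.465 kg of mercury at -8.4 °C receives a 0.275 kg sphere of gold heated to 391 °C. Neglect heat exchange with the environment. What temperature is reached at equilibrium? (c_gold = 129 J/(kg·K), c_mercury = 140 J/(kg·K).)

T_f is the heat-capacity-weighted average of the initial temperatures:
T_f = (35.48*391 + 65.1*(-8.4)) / (35.48 + 65.1)
    = 13324 / 100.58 ≈ 132.48 °C

T_f ≈ 132.5 °C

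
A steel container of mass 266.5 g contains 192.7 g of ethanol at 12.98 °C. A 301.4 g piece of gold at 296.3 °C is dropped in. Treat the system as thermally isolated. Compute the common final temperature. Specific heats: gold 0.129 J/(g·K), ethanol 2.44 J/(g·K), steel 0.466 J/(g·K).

Energy conservation, ΣQ = 0:
301.4*0.129*(T − 296.3) + 192.7*2.44*(T − 12.98) + 266.5*0.466*(T − 12.98) = 0
38.88(T − 296.3) + 470.19(T − 12.98) + 124.19(T − 12.98) = 0
633.26 T = 19235
T = 19235 / 633.26 = 30.4 °C

T_f ≈ 30.4 °C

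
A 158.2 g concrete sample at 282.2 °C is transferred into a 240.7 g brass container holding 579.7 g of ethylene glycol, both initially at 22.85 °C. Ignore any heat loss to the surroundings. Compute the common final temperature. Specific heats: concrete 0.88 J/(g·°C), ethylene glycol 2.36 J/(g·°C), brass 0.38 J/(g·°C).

T_f ≈ 45.4 °C

Heat gained plus heat lost sum to zero:
158.2·0.88·(T − 282.2) + 579.7·2.36·(T − 22.85) + 240.7·0.38·(T − 22.85) = 0
139.22(T − 282.2) + 1368.1(T − 22.85) + 91.47(T − 22.85) = 0
1598.8 T = 72638
T ≈ 45.43 °C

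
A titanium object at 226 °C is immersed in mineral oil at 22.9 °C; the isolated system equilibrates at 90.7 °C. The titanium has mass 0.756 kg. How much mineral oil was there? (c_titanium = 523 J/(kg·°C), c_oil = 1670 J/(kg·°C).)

Heat lost by the titanium = heat gained by the oil:
0.756·523·(226 − 90.7) = m·1670·(90.7 − 22.9)
113226 m = 53496  ⇒  m ≈ 0.4725 kg

m ≈ 0.472 kg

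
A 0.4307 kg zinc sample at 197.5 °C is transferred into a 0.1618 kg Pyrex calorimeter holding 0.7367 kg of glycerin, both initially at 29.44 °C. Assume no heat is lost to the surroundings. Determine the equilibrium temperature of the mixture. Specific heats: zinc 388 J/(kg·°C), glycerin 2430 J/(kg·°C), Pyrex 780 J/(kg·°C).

Energy conservation, ΣQ = 0:
0.4307·388·(T − 197.5) + 0.7367·2430·(T − 29.44) + 0.1618·780·(T − 29.44) = 0
167.11(T − 197.5) + 1790.2(T − 29.44) + 126.2(T − 29.44) = 0
2083.5 T = 89423
T = 89423 / 2083.5 = 42.9 °C

T_f ≈ 42.9 °C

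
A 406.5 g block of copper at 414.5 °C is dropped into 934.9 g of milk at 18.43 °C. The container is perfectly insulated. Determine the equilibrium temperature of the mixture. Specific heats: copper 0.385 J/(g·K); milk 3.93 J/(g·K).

T_f ≈ 34.6 °C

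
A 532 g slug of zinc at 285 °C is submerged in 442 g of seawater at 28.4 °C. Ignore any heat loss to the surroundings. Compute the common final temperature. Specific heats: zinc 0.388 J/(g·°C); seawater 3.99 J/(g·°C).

With ΣQ=0 the equilibrium temperature is the m·c-weighted mean:
T_f = (206.42·285 + 1763.6·28.4) / (206.42 + 1763.6)
    = 108914 / 1970 ≈ 55.29 °C

T_f ≈ 55.3 °C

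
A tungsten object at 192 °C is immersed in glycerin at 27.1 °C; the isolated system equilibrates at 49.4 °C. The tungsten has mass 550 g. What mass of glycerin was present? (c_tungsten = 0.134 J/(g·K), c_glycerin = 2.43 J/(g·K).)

m ≈ 194 g

Net heat exchanged in the isolated system is zero:
550·0.134·(49.4 − 192) + m·2.43·(49.4 − 27.1) = 0
54.19 m = 10510
m = 10510/54.19 ≈ 193.9 g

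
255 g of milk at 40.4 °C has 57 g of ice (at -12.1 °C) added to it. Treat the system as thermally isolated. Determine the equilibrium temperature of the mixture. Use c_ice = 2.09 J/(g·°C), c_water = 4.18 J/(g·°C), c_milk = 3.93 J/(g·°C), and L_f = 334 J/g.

T_f ≈ 16.1 °C

Setting the total heat transfer to zero:
ice -12.1→0 °C: 57×2.09×12.1 = 1441.5; melt ice: 57×334 = 19038; meltwater 0→T: 57×4.18×T = 238.26 T; milk cools: 255×3.93×(T − 40.4) = 1002.2(T − 40.4)
1240.4 T = 40487 − 20479 = 20007
T ≈ 16.13 °C. Since T > 0 °C, the all-ice-melts assumption holds.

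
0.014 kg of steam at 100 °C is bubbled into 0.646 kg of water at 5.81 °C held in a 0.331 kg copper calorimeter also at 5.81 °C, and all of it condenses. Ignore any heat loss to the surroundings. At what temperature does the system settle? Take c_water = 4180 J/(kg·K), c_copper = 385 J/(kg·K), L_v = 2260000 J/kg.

T_f ≈ 18.7 °C

Energy conservation, ΣQ = 0:
steam→water at 100 °C releases m L_v = 0.014·2260000 = 31640; condensate cools 100→T: 0.014·4180·(T − 100) = 58.52(T − 100); water warms: 0.646·4180·(T − 5.81) = 2700.3(T − 5.81); cup: 127.44(T − 5.81)
2886.2 T = 31640 + 5852 + 16429 = 53921
T ≈ 18.68 °C (< 100 °C, so full condensation is consistent).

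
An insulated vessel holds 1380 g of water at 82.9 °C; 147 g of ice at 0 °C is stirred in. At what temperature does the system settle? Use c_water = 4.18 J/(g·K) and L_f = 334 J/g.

T_f ≈ 67.2 °C

Setting the total heat transfer to zero:
latent heat to melt: 147·334 = 49098
  meltwater 0→T: 147·4.18·T = 614.46 T
  water: 5768.4(T − 82.9)
6382.9 T = 478200 − 49098 = 429102
T ≈ 67.23 °C — above 0 °C, consistent with complete melting.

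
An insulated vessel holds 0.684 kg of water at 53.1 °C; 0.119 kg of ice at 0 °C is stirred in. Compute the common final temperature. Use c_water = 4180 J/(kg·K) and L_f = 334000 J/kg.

T_f ≈ 33.4 °C

Energy conservation, ΣQ = 0:
fusion: m_ice L_f = 0.119·334000 = 39746; meltwater 0→T: 0.119·4180·T = 497.42 T; water cools: 0.684·4180·(T − 53.1) = 2859.1(T − 53.1)
3356.5 T = 151819 − 39746 = 112073
T ≈ 33.39 °C. Since T > 0 °C, the all-ice-melts assumption holds.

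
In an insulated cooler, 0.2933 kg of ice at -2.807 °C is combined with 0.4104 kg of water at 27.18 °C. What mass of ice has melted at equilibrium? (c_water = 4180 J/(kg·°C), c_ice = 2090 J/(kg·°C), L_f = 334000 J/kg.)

m_melted ≈ 0.134 kg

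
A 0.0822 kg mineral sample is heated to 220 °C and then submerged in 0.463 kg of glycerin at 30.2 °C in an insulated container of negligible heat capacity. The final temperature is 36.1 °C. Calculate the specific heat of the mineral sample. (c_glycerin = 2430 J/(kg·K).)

m_s c (T_s − T_f) = m_glycerin c_glycerin (T_f − T_0):
0.0822×c×(220 − 36.1) = 0.463×2430×(36.1 − 30.2)
15.12 c = 6638  ⇒  c ≈ 439.1 J/(kg·K)

c ≈ 439 J/(kg·K)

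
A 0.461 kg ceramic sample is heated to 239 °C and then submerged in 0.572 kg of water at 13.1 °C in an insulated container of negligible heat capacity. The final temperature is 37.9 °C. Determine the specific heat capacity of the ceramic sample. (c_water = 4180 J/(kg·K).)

m_s c (T_s − T_f) = m_water c_water (T_f − T_0):
0.461·c·(239 − 37.9) = 0.572·4180·(37.9 − 13.1)
92.71 c = 59296  ⇒  c ≈ 639.6 J/(kg·K)

c ≈ 640 J/(kg·K)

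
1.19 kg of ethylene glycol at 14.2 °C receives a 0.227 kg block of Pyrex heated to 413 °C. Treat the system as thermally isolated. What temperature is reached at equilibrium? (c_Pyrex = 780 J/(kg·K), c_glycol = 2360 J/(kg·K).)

T_f = Σ m_i c_i T_i / Σ m_i c_i:
T_f = (177.06×413 + 2808.4×14.2) / (177.06 + 2808.4)
    = 113005 / 2985.5 ≈ 37.85 °C

T_f ≈ 37.9 °C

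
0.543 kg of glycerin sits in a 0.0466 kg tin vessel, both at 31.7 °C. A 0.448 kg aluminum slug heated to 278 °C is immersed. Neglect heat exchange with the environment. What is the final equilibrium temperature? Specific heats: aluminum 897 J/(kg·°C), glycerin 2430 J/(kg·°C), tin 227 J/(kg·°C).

T_f ≈ 88.8 °C

Net heat exchanged in the isolated system is zero:
0.448×897×(T − 278) + 0.543×2430×(T − 31.7) + 0.0466×227×(T − 31.7) = 0
1731.9 T = 153879
T = 153879/1731.9 ≈ 88.85 °C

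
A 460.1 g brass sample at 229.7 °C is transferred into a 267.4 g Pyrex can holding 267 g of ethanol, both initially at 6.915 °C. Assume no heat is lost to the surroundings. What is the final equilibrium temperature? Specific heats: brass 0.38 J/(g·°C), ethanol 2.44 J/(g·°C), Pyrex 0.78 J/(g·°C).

T_f ≈ 44.6 °C

Setting the total heat transfer to zero:
460.1·0.38·(T − 229.7) + 267·2.44·(T − 6.915) + 267.4·0.78·(T − 6.915) = 0
174.84(T − 229.7) + 651.48(T − 6.915) + 208.57(T − 6.915) = 0
(174.84 + 651.48 + 208.57) T = 174.84·229.7 + 651.48·6.915 + 208.57·6.915
T = 46108 / 1034.9 = 44.6 °C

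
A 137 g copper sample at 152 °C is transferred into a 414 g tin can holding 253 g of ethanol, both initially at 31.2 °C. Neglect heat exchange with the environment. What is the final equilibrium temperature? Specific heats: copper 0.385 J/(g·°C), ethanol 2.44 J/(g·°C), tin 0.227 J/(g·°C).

Conservation of energy gives ΣQ = 0:
137*0.385*(T − 152) + 253*2.44*(T − 31.2) + 414*0.227*(T − 31.2) = 0
(52.75 + 617.32 + 93.98) T = 52.75*152 + 617.32*31.2 + 93.98*31.2
T ≈ 39.54 °C

T_f ≈ 39.5 °C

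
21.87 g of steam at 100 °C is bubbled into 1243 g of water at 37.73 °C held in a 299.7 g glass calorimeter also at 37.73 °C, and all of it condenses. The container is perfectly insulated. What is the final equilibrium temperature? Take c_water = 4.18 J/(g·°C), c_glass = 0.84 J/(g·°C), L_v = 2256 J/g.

Energy conservation, ΣQ = 0:
steam→water at 100 °C releases m L_v = 21.87·2256 = 49339
  condensate cools 100→T: 21.87·4.18·(T − 100) = 91.42(T − 100)
  original water: 5195.7(T − 37.73)
  glass cup: 299.7·0.84·(T − 37.73) = 251.75(T − 37.73)
5538.9 T = 49339 + 9141.7 + 205534 = 264014
T ≈ 47.67 °C, under the boiling point, so the assumption holds.

T_f ≈ 47.7 °C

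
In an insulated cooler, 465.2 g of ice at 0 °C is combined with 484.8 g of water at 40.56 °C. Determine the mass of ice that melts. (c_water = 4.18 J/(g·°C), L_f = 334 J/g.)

m_melted ≈ 246 g

Cooling the water to 0 °C releases 484.8·4.18·40.56 = 82193 J.
To melt every bit of ice: 465.2·334 = 155377 J.
82193 J < 155377 J, so only part of the ice melts and the system sits at 0 °C.
Mass melted = 82193/334 ≈ 246.1 g.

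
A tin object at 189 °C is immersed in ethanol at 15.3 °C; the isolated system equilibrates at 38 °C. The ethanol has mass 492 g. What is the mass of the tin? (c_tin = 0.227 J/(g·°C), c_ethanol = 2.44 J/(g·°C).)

Conservation of energy gives ΣQ = 0:
m×0.227×(38 − 189) + 492×2.44×(38 − 15.3) = 0
-34.28 m = -27251
m = -27251/-34.28 ≈ 795 g

m ≈ 795 g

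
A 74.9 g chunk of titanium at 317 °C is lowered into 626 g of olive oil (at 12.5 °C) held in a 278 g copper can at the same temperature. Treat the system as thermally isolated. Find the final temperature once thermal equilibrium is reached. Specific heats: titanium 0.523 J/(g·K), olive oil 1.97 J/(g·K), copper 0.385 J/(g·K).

T_f ≈ 21.1 °C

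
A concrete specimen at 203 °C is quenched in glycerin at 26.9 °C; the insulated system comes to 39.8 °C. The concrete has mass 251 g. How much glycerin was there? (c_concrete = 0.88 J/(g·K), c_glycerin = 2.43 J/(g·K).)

Taking heat into each body as positive, Σ m c ΔT = 0:
251×0.88×(39.8 − 203) + m×2.43×(39.8 − 26.9) = 0
31.35 m = 36048
m = 36048/31.35 ≈ 1150 g

m ≈ 1150 g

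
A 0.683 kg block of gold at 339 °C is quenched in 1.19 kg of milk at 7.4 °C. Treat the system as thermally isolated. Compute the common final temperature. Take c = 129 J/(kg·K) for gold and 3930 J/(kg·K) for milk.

T_f ≈ 13.5 °C

Heat lost by the gold equals heat gained by the milk:
0.683*129*(339 − T) = 1.19*3930*(T − 7.4)
88.11(339 − T) = 4676.7(T − 7.4)
4764.8 T = 64476  ⇒  T ≈ 13.53 °C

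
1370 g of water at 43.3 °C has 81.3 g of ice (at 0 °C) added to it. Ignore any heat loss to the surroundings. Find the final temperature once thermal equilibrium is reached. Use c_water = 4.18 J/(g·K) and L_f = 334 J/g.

T_f ≈ 36.4 °C

Sum of m c ΔT and latent-heat terms is zero:
latent heat to melt: 81.3·334 = 27154
  meltwater 0→T: 81.3·4.18·T = 339.83 T
  water cools: 1370·4.18·(T − 43.3) = 5726.6(T − 43.3)
6066.4 T = 247962 − 27154 = 220808
T ≈ 36.40 °C. Since T > 0 °C, the all-ice-melts assumption holds.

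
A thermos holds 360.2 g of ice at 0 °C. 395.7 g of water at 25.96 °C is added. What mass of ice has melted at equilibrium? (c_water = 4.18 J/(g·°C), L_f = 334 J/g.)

Cooling the water to 0 °C releases 395.7×4.18×25.96 = 42939 J.
Fully melting the ice requires m_ice L_f = 360.2×334 = 120307 J.
42939 J < 120307 J, so only part of the ice melts and the system sits at 0 °C.
Mass melted = 42939/334 ≈ 128.6 g.

m_melted ≈ 129 g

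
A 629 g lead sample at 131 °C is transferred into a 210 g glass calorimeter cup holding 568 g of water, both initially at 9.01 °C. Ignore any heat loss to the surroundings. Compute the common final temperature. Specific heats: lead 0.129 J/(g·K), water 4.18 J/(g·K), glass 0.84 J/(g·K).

Heat gained plus heat lost sum to zero:
629×0.129×(T − 131) + 568×4.18×(T − 9.01) + 210×0.84×(T − 9.01) = 0
(81.14 + 2374.2 + 176.4) T = 81.14×131 + 2374.2×9.01 + 176.4×9.01
T = 33611/2631.8 ≈ 12.77 °C

T_f ≈ 12.8 °C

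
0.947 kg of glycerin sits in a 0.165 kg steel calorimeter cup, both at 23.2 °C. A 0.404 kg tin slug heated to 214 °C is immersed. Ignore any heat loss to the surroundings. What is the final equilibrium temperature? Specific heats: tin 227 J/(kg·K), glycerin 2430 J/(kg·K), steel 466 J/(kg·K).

Net heat exchanged in the isolated system is zero:
0.404·227·(T − 214) + 0.947·2430·(T − 23.2) + 0.165·466·(T − 23.2) = 0
(91.71 + 2301.2 + 76.89) T = 91.71·214 + 2301.2·23.2 + 76.89·23.2
T ≈ 30.28 °C

T_f ≈ 30.3 °C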